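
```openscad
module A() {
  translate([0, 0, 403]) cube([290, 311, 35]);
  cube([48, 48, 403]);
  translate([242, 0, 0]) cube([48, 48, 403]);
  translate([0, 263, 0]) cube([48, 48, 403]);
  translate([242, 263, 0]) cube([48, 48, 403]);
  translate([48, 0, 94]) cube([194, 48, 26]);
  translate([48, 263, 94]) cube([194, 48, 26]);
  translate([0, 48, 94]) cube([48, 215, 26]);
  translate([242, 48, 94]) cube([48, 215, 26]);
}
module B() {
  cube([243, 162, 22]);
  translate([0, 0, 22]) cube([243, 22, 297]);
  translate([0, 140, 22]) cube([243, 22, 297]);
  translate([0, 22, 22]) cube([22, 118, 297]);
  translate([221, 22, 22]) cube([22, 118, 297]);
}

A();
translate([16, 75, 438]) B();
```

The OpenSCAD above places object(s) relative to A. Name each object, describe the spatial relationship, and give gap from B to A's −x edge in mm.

The open box's min-x is at 16; the stool's min-x is 0; gap = 16 mm.

A is a stool. B is an open box. The open box is on top of the stool. The gap from the open box to the stool's −x edge is 16 mm.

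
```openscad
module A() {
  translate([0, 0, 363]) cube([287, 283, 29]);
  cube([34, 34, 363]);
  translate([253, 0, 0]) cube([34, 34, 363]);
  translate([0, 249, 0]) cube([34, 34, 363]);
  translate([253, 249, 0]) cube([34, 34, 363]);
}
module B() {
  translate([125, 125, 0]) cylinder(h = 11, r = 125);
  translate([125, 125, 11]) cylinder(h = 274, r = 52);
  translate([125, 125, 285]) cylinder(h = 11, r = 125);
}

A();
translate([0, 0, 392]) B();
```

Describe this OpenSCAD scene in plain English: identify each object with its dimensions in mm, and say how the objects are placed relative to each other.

A is a four-legged stool. The seat is 287×283 mm, 29 mm thick, top at z = 392 mm. It stands on four square legs, each 34×34 mm in cross-section, from z = 0 to the seat underside, each flush with a corner of the seat.

B is a spool: two coaxial disc flanges of radius 125 mm and thickness 11 mm, joined by a core cylinder of radius 52 mm and height 274 mm. The lower flange rests on z = 0 and the three cylinders share a vertical axis.

The spool is on top of the stool.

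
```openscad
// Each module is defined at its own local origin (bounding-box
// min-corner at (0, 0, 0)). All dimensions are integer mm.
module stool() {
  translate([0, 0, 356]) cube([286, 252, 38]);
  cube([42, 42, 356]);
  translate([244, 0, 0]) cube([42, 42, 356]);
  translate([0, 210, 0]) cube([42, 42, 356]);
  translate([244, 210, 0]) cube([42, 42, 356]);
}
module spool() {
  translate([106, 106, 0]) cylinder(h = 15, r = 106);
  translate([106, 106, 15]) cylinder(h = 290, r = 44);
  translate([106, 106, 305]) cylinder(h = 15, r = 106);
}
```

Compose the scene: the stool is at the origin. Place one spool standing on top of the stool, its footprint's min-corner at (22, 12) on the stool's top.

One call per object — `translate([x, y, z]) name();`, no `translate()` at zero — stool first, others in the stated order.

stool();
translate([22, 12, 394]) spool();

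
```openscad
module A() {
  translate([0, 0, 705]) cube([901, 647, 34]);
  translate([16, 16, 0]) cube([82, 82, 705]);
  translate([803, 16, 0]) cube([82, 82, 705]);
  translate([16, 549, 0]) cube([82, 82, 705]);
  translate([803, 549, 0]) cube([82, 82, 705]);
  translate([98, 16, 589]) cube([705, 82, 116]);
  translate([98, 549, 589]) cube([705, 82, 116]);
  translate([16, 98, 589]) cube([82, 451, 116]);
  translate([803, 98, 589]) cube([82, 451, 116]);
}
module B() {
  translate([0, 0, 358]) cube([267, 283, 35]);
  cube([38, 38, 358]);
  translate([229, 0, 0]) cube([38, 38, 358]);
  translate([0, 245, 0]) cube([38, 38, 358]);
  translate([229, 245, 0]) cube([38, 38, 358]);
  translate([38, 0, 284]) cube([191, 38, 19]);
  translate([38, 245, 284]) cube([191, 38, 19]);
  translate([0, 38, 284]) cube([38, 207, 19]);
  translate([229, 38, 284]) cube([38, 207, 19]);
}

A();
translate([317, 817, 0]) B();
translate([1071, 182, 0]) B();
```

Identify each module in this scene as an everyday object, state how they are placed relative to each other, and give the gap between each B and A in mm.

A is a table. B is a stool. Two stools sit around the table at the +y, +x sides. The gap between each stool and the table is 170 mm.

Each stool's nearest face is 170 mm from the table's bounding box.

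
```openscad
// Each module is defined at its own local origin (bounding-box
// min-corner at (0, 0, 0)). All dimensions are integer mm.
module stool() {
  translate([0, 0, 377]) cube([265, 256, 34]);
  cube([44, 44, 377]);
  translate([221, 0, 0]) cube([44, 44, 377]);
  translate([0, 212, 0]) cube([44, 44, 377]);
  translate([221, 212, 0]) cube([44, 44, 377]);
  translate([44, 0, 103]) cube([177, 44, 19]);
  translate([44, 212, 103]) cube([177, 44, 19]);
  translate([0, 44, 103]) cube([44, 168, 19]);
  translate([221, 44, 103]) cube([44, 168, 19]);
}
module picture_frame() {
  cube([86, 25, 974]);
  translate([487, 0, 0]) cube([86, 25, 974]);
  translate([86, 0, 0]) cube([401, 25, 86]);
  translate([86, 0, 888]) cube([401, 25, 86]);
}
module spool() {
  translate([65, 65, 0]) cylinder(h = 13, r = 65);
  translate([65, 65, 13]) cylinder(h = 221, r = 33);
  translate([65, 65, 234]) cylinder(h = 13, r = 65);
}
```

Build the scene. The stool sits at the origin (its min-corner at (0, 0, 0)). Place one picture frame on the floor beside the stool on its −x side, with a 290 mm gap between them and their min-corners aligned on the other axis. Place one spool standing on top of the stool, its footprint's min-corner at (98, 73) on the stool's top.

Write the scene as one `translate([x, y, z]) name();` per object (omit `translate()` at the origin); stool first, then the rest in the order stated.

stool();
translate([-863, 0, 0]) picture_frame();
translate([98, 73, 411]) spool();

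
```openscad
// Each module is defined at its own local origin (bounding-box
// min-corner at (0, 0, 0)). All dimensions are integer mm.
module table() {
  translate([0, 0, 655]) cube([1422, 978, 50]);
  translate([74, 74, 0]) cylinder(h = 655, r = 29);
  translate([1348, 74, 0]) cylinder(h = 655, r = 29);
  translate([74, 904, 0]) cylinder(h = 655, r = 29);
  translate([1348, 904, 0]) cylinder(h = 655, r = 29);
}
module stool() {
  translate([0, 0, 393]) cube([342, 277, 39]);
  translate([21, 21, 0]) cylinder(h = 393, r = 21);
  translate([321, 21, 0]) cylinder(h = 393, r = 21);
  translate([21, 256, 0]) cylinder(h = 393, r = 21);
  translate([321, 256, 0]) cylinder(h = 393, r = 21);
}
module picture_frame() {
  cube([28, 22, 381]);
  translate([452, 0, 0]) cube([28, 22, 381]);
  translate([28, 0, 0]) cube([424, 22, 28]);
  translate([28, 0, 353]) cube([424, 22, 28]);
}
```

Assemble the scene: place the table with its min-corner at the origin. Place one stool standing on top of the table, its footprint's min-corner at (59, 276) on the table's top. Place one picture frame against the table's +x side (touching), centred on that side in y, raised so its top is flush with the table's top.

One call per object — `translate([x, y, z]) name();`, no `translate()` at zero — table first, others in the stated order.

table();
translate([59, 276, 705]) stool();
translate([1422, 478, 324]) picture_frame();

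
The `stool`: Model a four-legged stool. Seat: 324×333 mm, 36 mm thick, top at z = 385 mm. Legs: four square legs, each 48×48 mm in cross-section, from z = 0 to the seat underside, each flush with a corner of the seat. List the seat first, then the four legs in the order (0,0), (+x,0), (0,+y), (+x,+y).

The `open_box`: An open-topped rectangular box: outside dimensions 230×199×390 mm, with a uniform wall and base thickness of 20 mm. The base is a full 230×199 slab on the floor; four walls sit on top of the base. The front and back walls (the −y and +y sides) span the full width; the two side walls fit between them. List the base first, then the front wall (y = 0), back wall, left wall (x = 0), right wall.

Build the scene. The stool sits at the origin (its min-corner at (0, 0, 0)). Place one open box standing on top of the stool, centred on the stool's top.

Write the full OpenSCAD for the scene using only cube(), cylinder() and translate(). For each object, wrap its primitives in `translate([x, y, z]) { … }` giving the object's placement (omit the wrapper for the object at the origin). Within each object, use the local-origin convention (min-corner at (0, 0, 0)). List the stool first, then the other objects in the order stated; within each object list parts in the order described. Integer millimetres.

translate([0, 0, 349]) cube([324, 333, 36]);
cube([48, 48, 349]);
translate([276, 0, 0]) cube([48, 48, 349]);
translate([0, 285, 0]) cube([48, 48, 349]);
translate([276, 285, 0]) cube([48, 48, 349]);
translate([47, 67, 385]) {
  cube([230, 199, 20]);
  translate([0, 0, 20]) cube([230, 20, 370]);
  translate([0, 179, 20]) cube([230, 20, 370]);
  translate([0, 20, 20]) cube([20, 159, 370]);
  translate([210, 20, 20]) cube([20, 159, 370]);
}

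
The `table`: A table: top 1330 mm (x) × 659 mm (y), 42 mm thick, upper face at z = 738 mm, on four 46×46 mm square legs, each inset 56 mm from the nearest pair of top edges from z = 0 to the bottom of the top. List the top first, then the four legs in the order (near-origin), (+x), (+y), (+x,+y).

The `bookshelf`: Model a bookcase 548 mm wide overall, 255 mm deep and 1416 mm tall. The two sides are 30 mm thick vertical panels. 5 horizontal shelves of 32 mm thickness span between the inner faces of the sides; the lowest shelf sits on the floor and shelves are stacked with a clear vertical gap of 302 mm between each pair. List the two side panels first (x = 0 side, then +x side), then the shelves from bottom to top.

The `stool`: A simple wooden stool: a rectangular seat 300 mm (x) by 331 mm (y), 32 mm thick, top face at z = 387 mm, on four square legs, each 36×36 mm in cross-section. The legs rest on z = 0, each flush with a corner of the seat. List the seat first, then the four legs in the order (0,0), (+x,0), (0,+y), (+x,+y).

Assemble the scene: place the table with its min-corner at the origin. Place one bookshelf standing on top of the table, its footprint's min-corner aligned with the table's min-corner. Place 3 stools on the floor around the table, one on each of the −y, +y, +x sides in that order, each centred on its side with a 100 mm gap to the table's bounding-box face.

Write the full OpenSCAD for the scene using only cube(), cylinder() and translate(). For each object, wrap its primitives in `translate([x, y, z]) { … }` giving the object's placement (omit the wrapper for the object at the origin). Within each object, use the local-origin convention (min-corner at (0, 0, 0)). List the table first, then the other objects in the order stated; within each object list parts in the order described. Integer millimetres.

translate([0, 0, 696]) cube([1330, 659, 42]);
translate([56, 56, 0]) cube([46, 46, 696]);
translate([1228, 56, 0]) cube([46, 46, 696]);
translate([56, 557, 0]) cube([46, 46, 696]);
translate([1228, 557, 0]) cube([46, 46, 696]);
translate([0, 0, 738]) {
  cube([30, 255, 1416]);
  translate([518, 0, 0]) cube([30, 255, 1416]);
  translate([30, 0, 0]) cube([488, 255, 32]);
  translate([30, 0, 334]) cube([488, 255, 32]);
  translate([30, 0, 668]) cube([488, 255, 32]);
  translate([30, 0, 1002]) cube([488, 255, 32]);
  translate([30, 0, 1336]) cube([488, 255, 32]);
}
translate([515, -431, 0]) {
  translate([0, 0, 355]) cube([300, 331, 32]);
  cube([36, 36, 355]);
  translate([264, 0, 0]) cube([36, 36, 355]);
  translate([0, 295, 0]) cube([36, 36, 355]);
  translate([264, 295, 0]) cube([36, 36, 355]);
}
translate([515, 759, 0]) {
  translate([0, 0, 355]) cube([300, 331, 32]);
  cube([36, 36, 355]);
  translate([264, 0, 0]) cube([36, 36, 355]);
  translate([0, 295, 0]) cube([36, 36, 355]);
  translate([264, 295, 0]) cube([36, 36, 355]);
}
translate([1430, 164, 0]) {
  translate([0, 0, 355]) cube([300, 331, 32]);
  cube([36, 36, 355]);
  translate([264, 0, 0]) cube([36, 36, 355]);
  translate([0, 295, 0]) cube([36, 36, 355]);
  translate([264, 295, 0]) cube([36, 36, 355]);
}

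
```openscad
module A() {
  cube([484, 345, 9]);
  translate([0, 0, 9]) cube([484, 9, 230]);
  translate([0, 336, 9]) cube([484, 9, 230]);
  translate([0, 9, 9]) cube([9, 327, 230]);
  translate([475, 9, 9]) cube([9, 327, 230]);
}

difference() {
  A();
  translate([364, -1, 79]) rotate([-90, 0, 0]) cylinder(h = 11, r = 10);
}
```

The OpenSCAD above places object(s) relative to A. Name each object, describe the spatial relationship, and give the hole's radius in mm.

A is an open box. The open box has a circular hole through its front wall. The hole's radius is 10 mm.

The subtracted cylinder has r = 10 mm.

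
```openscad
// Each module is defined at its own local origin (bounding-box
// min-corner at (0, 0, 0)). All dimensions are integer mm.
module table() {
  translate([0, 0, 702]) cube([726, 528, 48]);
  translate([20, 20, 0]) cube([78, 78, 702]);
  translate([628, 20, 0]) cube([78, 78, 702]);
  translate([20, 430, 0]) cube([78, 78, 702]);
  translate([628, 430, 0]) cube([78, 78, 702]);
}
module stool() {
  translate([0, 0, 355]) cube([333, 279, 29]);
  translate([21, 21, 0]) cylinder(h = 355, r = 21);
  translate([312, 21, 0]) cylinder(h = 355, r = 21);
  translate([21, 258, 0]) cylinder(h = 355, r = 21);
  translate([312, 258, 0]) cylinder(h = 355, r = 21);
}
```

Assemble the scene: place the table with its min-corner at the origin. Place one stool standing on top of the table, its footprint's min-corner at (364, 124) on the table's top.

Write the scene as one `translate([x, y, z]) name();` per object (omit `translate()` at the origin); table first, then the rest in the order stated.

table();
translate([364, 124, 750]) stool();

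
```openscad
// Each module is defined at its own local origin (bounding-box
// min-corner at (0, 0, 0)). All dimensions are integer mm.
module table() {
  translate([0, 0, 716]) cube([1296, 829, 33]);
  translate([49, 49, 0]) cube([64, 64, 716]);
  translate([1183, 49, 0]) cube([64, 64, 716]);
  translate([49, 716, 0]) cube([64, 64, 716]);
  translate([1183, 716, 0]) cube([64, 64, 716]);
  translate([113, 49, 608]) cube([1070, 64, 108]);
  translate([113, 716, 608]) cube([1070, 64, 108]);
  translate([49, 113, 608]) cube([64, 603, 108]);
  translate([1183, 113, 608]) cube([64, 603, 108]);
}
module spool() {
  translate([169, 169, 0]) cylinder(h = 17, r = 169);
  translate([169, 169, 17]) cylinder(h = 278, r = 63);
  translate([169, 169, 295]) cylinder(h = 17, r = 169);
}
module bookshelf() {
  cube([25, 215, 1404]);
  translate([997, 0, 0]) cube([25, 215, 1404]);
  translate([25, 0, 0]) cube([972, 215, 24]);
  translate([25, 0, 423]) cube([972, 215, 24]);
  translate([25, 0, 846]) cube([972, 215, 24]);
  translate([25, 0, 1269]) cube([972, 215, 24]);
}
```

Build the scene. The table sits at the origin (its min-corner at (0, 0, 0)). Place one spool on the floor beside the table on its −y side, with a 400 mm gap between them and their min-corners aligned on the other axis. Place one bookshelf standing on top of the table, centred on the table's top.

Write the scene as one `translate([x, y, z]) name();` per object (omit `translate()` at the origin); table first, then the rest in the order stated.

table();
translate([0, -738, 0]) spool();
translate([137, 307, 749]) bookshelf();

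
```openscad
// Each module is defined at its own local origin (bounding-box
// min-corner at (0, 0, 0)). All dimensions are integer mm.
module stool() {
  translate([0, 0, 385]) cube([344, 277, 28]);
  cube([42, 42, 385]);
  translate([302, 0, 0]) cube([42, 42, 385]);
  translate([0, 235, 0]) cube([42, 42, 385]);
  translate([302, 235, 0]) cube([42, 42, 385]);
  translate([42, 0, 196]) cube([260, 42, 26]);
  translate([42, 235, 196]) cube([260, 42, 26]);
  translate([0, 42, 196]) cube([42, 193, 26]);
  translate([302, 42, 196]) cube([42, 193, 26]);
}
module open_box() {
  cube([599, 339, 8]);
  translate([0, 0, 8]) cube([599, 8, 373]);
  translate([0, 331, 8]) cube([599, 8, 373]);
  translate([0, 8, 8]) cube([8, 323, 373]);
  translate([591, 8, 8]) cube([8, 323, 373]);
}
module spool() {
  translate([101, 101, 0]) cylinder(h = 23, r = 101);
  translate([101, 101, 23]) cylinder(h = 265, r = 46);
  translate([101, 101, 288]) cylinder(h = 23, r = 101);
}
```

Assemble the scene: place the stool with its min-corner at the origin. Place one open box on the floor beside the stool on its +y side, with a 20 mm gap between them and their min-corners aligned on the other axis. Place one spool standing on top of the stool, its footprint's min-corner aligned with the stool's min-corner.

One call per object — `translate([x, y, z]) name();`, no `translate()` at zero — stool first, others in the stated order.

stool();
translate([0, 297, 0]) open_box();
translate([0, 0, 413]) spool();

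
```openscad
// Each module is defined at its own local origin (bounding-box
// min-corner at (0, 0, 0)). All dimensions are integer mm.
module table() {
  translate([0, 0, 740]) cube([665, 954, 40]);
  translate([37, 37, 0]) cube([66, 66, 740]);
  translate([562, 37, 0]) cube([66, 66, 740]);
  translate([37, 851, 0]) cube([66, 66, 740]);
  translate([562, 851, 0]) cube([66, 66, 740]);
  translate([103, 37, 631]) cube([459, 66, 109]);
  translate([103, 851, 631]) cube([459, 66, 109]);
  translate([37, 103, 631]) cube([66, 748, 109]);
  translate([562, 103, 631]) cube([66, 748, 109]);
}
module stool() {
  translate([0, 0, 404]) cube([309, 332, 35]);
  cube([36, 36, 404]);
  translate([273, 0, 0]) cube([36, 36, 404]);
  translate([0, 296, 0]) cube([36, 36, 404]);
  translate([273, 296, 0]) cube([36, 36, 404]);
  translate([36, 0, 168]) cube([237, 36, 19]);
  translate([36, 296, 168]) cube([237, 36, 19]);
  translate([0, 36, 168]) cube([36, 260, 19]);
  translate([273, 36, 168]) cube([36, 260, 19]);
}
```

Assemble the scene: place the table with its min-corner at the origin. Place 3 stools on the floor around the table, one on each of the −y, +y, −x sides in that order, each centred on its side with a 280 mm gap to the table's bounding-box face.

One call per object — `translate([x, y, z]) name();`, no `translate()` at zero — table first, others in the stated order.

table();
translate([178, -612, 0]) stool();
translate([178, 1234, 0]) stool();
translate([-589, 311, 0]) stool();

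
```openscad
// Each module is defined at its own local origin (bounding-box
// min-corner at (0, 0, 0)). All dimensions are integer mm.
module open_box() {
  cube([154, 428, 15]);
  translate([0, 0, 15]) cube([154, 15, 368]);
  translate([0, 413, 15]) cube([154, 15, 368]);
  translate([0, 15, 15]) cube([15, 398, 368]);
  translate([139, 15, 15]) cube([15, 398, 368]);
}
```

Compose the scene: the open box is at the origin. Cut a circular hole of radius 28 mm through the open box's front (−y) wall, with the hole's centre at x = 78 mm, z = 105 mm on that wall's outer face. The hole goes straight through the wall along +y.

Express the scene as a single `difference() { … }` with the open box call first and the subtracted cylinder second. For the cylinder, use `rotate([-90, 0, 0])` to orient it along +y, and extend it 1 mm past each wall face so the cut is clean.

difference() {
  open_box();
  translate([78, -1, 105]) rotate([-90, 0, 0]) cylinder(h = 17, r = 28);
}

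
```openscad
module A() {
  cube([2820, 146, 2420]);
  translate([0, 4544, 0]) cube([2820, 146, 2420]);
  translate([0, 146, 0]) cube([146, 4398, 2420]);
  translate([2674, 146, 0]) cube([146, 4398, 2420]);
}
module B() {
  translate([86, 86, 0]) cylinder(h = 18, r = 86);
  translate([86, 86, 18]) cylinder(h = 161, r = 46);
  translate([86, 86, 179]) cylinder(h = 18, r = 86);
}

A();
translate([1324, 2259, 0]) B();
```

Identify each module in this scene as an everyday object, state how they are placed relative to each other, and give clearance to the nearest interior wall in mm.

Clearances: x = 1178, y = 2113; minimum 1178 mm.

A is a house frame. B is a spool. The spool sits inside the house frame, centred. The clearance to the nearest interior wall is 1178 mm.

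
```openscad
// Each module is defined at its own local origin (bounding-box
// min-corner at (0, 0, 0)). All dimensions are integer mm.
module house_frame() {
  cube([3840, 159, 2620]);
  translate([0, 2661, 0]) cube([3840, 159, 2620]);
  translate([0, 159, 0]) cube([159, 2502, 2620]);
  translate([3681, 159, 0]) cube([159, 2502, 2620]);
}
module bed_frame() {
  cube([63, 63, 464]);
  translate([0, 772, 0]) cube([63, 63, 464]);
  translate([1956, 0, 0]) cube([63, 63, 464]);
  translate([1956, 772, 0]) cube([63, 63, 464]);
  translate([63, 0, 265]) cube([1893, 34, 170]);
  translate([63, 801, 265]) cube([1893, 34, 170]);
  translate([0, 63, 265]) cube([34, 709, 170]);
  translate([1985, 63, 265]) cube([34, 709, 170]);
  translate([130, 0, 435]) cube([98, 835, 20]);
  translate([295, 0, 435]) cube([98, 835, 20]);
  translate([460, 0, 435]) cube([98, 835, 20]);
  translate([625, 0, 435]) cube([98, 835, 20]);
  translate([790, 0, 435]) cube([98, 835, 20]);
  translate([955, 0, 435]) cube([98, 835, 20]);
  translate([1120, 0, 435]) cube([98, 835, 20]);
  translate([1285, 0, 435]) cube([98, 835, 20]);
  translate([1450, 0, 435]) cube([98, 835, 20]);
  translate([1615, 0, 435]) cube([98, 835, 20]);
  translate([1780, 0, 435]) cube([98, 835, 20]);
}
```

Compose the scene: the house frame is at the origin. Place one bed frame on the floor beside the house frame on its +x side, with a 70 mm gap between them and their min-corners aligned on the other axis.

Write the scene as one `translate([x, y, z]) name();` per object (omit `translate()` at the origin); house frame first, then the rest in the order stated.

house_frame();
translate([3910, 0, 0]) bed_frame();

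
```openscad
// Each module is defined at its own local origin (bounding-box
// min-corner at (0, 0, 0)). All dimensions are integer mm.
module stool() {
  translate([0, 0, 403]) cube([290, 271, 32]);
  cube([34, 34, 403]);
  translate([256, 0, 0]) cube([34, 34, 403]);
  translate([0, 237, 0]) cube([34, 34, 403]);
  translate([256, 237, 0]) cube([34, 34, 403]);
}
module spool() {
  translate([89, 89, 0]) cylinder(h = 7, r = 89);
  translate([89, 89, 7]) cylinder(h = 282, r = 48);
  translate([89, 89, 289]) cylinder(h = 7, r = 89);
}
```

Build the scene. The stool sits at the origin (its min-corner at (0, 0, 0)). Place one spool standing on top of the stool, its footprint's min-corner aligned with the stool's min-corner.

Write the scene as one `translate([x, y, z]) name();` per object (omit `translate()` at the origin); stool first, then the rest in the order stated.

stool();
translate([0, 0, 435]) spool();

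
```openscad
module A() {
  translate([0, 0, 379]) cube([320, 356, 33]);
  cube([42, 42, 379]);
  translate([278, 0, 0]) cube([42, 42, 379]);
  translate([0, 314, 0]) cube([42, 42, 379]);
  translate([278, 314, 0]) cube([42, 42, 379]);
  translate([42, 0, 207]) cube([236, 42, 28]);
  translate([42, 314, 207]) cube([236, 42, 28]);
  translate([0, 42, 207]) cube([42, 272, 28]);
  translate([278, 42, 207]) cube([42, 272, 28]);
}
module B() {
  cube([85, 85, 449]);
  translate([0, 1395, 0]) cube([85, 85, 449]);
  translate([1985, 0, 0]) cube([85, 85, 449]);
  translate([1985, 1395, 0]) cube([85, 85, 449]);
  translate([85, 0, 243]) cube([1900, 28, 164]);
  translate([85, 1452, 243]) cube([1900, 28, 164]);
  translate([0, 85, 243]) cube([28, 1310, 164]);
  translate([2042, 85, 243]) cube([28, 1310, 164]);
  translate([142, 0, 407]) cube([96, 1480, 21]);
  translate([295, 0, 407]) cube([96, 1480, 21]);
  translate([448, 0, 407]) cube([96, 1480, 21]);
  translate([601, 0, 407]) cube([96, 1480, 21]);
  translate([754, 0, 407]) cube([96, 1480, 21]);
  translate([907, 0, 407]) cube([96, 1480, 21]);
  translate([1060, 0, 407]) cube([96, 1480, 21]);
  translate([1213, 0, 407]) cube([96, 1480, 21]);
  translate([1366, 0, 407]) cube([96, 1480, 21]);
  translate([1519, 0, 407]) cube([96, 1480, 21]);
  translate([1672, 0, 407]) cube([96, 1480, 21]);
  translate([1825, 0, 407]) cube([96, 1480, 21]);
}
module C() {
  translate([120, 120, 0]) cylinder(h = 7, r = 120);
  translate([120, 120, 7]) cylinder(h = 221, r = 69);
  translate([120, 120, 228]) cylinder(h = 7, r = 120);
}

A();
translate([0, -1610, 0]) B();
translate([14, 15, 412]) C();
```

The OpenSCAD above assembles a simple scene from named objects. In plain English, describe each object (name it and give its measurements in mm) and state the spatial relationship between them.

A is a four-legged stool. The seat is 320×356 mm, 33 mm thick, top at z = 412 mm. It stands on four square legs, each 42×42 mm in cross-section, from z = 0 to the seat underside, each flush with a corner of the seat. Four stretchers, 42 mm wide and 28 mm tall, connect adjacent legs with their undersides at z = 207 mm, each running between the inner faces of the legs it joins and aligned with the legs' outer faces on the other axis.

B is a bed frame 2070 mm long (x) by 1480 mm wide (y). Four 85×85 mm corner posts, 449 mm tall, at the corners of the footprint. Four rails of 28 mm thickness and 164 mm height run between adjacent posts with their undersides at z = 243 mm, their outer faces flush with the outside of the frame (the two x-running rails run between the posts' inner faces; the two y-running rails run between the posts' inner faces). 12 slats, each 96 mm wide (x) and 21 mm thick, lie across the top of the two x-running rails, running the full 1480 mm width of the frame in y; the slats are evenly spaced along x between the inner faces of the end posts with equal gaps (rounded down to the nearest mm) at the −x end and between each pair — any rounding remainder accumulates at the +x end.

C is a spool: two coaxial disc flanges of radius 120 mm and thickness 7 mm, joined by a core cylinder of radius 69 mm and height 221 mm. The lower flange rests on z = 0 and the three cylinders share a vertical axis.

The bed frame is on the floor beside the stool on its −y side. The spool is on top of the stool.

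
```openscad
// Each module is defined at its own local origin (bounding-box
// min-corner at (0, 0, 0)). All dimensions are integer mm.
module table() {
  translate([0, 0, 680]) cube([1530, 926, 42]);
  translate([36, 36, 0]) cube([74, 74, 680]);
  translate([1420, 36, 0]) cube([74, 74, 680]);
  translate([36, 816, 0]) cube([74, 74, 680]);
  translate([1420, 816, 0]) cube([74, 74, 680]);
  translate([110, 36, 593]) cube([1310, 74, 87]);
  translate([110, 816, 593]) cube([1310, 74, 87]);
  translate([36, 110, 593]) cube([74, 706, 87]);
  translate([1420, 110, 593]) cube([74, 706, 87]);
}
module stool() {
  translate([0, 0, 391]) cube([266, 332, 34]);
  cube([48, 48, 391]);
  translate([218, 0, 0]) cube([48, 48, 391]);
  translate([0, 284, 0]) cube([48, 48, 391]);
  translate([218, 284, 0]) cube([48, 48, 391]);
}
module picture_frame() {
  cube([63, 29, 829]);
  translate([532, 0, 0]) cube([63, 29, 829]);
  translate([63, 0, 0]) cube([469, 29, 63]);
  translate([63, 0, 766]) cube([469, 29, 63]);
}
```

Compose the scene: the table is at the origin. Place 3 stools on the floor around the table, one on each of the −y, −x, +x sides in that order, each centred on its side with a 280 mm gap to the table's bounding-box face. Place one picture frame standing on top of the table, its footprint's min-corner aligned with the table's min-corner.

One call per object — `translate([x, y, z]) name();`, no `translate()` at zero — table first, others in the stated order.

table();
translate([632, -612, 0]) stool();
translate([-546, 297, 0]) stool();
translate([1810, 297, 0]) stool();
translate([0, 0, 722]) picture_frame();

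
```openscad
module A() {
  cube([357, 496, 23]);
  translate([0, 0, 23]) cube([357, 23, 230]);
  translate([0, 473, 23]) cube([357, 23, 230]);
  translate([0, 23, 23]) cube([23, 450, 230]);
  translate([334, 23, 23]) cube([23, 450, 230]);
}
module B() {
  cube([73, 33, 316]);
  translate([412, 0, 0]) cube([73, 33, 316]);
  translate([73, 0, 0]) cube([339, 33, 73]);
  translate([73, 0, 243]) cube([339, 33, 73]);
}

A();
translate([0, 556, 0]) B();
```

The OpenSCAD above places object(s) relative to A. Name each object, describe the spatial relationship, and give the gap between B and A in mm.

A is an open box. B is a picture frame. The picture frame is on the floor beside the open box on its +y side. The gap between the picture frame and the open box is 60 mm.

The picture frame's nearest face is 60 mm from the open box's +y face.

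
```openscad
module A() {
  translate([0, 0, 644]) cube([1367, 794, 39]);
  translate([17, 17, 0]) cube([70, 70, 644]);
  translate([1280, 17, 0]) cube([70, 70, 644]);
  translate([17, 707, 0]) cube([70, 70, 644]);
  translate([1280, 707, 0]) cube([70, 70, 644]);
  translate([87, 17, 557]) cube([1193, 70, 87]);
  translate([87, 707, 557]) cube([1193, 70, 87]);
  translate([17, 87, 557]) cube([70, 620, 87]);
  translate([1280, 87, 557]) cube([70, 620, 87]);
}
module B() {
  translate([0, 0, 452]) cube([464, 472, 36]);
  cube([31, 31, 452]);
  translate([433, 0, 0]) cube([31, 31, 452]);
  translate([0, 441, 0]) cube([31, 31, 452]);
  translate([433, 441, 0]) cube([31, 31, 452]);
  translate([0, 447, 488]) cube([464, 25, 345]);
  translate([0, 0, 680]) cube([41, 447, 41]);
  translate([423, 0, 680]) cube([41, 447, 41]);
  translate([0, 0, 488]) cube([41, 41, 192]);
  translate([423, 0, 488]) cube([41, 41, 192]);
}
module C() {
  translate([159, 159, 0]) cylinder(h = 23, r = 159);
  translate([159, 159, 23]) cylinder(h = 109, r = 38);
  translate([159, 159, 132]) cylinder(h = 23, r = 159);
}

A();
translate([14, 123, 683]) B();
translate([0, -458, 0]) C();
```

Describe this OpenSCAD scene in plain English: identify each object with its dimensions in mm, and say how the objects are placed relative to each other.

A is a table with a 1367×794 mm rectangular top, 39 mm thick, top surface at z = 683 mm, supported by four 70×70 mm square legs, each inset 17 mm from the nearest pair of top edges, running from the floor. Four apron rails, 70 mm thick and 87 mm tall, run between adjacent legs with their top edges flush with the underside of the top and their outer faces flush with the legs' outer faces.

B is a chair. The seat is a 464×472×36 mm slab with its top at z = 488 mm, on four 31×31 mm corner legs (flush with the seat edges, standing on z = 0). A flat backrest 25 mm thick, 345 mm tall, spans the full seat width and rises from the seat top along its +y edge, rear face flush with the rear of the seat. Two armrests of 41×41 mm section run along each side from the seat's front edge to the front of the backrest, top faces 233 mm above the seat top and outer faces flush with the seat's x-edges; a 41×41 mm post under the front of each armrest stands on the seat at the front corner.

C is a spool: two coaxial disc flanges of radius 159 mm and thickness 23 mm, joined by a core cylinder of radius 38 mm and height 109 mm. The lower flange rests on z = 0 and the three cylinders share a vertical axis.

The chair is on top of the table. The spool is on the floor beside the table on its −y side.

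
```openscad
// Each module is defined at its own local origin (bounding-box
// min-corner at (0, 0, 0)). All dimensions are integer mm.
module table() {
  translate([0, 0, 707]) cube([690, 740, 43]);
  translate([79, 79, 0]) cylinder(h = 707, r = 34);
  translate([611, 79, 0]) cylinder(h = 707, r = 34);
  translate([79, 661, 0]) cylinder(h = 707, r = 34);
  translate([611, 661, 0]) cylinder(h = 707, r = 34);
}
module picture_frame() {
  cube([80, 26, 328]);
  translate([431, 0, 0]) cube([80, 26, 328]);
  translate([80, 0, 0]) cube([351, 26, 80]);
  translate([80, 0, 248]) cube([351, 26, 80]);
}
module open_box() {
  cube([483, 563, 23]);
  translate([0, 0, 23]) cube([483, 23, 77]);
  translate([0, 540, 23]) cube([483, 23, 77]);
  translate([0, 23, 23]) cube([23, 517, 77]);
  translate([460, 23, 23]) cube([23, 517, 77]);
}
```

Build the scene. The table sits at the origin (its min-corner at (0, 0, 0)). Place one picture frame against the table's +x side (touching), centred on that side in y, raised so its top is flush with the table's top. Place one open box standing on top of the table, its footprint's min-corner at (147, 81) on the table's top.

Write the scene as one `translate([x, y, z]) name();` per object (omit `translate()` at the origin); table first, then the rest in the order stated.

table();
translate([690, 357, 422]) picture_frame();
translate([147, 81, 750]) open_box();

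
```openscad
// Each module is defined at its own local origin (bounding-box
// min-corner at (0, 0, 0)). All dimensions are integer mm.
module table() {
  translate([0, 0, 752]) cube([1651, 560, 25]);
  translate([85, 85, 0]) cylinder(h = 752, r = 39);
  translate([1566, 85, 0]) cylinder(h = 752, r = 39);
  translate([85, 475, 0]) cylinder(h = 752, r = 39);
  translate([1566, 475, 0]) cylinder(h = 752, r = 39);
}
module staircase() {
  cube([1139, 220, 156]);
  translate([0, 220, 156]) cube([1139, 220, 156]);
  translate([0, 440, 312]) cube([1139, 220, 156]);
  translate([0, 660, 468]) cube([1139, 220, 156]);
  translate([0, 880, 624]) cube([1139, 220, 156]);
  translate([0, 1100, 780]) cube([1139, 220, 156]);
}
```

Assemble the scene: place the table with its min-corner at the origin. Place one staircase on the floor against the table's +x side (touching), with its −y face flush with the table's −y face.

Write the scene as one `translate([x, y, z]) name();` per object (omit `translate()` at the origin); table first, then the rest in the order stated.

table();
translate([1651, 0, 0]) staircase();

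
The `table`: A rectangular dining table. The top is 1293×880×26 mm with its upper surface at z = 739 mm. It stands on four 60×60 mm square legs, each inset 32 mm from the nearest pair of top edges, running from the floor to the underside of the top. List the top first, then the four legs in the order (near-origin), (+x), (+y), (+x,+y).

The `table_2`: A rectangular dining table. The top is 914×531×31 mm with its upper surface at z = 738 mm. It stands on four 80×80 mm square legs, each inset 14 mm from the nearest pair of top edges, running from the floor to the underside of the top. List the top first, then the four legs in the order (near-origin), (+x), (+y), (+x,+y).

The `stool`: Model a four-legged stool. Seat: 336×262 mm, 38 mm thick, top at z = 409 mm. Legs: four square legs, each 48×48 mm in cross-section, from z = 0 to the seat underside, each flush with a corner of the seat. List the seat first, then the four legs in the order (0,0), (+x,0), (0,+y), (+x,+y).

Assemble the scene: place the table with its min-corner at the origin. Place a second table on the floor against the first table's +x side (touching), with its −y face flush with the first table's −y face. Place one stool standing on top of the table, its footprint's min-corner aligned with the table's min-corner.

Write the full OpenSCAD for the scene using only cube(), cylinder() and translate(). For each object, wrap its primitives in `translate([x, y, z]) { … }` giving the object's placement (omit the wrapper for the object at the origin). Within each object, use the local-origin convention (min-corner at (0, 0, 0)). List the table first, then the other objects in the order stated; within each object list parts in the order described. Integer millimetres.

translate([0, 0, 713]) cube([1293, 880, 26]);
translate([32, 32, 0]) cube([60, 60, 713]);
translate([1201, 32, 0]) cube([60, 60, 713]);
translate([32, 788, 0]) cube([60, 60, 713]);
translate([1201, 788, 0]) cube([60, 60, 713]);
translate([1293, 0, 0]) {
  translate([0, 0, 707]) cube([914, 531, 31]);
  translate([14, 14, 0]) cube([80, 80, 707]);
  translate([820, 14, 0]) cube([80, 80, 707]);
  translate([14, 437, 0]) cube([80, 80, 707]);
  translate([820, 437, 0]) cube([80, 80, 707]);
}
translate([0, 0, 739]) {
  translate([0, 0, 371]) cube([336, 262, 38]);
  cube([48, 48, 371]);
  translate([288, 0, 0]) cube([48, 48, 371]);
  translate([0, 214, 0]) cube([48, 48, 371]);
  translate([288, 214, 0]) cube([48, 48, 371]);
}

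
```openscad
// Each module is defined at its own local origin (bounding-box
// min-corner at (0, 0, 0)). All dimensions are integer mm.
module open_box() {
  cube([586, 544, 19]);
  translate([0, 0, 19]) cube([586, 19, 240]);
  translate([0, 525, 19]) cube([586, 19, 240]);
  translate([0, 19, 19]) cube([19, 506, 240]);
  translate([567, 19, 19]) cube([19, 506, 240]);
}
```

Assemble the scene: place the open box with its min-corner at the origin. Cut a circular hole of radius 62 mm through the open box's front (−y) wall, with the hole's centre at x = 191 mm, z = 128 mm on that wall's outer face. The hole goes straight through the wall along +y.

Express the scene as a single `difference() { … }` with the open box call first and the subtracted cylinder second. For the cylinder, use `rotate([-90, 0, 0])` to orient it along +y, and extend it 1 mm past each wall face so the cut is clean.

difference() {
  open_box();
  translate([191, -1, 128]) rotate([-90, 0, 0]) cylinder(h = 21, r = 62);
}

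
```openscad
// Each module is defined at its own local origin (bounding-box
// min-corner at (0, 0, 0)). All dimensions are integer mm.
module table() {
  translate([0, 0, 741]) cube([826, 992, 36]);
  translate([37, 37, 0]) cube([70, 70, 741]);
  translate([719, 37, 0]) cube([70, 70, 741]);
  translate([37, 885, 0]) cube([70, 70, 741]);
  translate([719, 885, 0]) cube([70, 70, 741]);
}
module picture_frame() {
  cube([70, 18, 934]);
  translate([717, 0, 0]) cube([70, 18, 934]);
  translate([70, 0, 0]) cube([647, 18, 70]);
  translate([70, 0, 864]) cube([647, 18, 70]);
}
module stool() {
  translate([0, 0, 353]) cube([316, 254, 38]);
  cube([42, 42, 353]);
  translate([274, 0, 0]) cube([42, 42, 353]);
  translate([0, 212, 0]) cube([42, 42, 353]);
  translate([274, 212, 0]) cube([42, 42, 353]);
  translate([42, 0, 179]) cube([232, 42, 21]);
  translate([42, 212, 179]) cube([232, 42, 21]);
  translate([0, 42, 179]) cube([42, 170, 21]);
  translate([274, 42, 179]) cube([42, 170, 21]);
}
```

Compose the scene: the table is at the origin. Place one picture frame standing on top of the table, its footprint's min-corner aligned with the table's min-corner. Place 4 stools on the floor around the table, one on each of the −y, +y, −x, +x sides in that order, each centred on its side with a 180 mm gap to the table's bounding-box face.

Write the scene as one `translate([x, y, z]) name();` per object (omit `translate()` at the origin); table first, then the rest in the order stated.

table();
translate([0, 0, 777]) picture_frame();
translate([255, -434, 0]) stool();
translate([255, 1172, 0]) stool();
translate([-496, 369, 0]) stool();
translate([1006, 369, 0]) stool();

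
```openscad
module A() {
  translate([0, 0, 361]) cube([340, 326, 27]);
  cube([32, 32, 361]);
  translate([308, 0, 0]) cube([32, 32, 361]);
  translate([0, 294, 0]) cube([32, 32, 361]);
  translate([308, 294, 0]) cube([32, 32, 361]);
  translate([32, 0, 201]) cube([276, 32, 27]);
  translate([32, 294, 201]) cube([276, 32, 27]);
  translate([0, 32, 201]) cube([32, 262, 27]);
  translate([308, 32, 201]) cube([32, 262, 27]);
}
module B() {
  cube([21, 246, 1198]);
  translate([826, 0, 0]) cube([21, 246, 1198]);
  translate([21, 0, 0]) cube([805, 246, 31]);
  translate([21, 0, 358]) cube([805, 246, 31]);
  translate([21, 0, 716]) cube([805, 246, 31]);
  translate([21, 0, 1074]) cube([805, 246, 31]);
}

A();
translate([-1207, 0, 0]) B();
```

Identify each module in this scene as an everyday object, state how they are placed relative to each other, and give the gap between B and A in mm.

A is a stool. B is a bookshelf. The bookshelf is on the floor beside the stool on its −x side. The gap between the bookshelf and the stool is 360 mm.

The bookshelf's nearest face is 360 mm from the stool's −x face.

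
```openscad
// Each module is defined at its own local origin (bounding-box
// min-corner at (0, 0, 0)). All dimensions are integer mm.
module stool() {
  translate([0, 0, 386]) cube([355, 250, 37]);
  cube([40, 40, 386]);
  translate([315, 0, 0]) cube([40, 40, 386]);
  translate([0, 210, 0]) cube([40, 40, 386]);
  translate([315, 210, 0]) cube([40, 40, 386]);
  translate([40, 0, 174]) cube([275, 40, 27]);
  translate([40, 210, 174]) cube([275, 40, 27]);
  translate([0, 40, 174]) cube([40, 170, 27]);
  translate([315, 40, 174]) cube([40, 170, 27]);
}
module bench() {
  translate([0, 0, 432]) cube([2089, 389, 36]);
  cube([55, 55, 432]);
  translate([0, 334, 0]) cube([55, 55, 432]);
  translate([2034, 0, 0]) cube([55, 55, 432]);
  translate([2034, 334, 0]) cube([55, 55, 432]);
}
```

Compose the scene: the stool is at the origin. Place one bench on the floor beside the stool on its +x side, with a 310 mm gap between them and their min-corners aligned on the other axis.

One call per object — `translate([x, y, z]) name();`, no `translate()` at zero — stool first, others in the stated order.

stool();
translate([665, 0, 0]) bench();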